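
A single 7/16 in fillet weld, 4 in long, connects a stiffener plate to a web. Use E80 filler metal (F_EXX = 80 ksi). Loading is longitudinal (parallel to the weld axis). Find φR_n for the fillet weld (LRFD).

Effective throat t_e = 0.707 × 0.4375 = 0.3093 in.
Total length L = 4 in; A_we = 0.3093 × 4 = 1.237 in².
F_nw = 0.6 F_EXX = 0.6 × 80 = 48 ksi.
φR_n = 0.75 × 48 × 1.237 = 44.54 kips.

φR_n ≈ 44.5 kips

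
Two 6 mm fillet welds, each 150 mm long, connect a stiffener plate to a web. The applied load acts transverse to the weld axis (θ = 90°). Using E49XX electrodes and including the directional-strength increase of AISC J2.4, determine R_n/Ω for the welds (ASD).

E49XX → F_EXX = 490 MPa.
t_e = 0.707 × 6 = 4.242 mm; A_we = 4.242 × 300 = 1273 mm².
Directional factor: 1.0 + 0.5 sin^1.5(90°) = 1.5.
F_nw = 0.6 × 490 × 1.5 = 441 MPa.
R_n/Ω = (441 × 1273) / 2.0 × 10⁻³ = 280.6 kN.

R_n/Ω ≈ 281 kN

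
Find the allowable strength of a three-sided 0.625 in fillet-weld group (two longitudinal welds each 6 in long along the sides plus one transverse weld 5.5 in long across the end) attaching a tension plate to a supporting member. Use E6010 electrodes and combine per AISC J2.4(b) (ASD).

E60XX → F_EXX = 60 ksi.
t_e = 0.707 × 0.625 = 0.4419 in.
R_nwl = 0.6 × 60 × 0.4419 × 12 = 190.9 kips (longitudinal, 2 welds).
R_nwt = 0.6 × 60 × 0.4419 × 5.5 = 87.49 kips (transverse, base value).
(i) R_nwl + R_nwt = 278.4 kips; (ii) 0.85 R_nwl + 1.5 R_nwt = 293.5 kips.
R_n = max = 293.5 kips [governs: (ii)]; R_n/Ω = 146.7 kips.

R_n/Ω ≈ 147 kips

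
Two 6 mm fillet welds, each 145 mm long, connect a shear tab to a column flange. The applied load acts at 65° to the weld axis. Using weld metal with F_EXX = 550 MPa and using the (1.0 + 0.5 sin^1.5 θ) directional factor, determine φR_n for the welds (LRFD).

φR_n ≈ 436 kN

t_e = 0.707 × 6 = 4.242 mm; A_we = 4.242 × 290 = 1230 mm².
Directional factor: 1.0 + 0.5 sin^1.5(65°) = 1.431.
F_nw = 0.6 × 550 × 1.431 = 472.4 MPa.
φR_n = 0.75 × 472.4 × 1230 × 10⁻³ = 435.8 kN.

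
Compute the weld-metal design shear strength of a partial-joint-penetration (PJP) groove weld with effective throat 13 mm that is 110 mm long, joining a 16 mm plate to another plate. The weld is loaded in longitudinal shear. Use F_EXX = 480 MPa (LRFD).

φR_n ≈ 309 kN

Effective throat (given) t_e = 13 mm.
A_we = 13 × 110 = 1430 mm².
F_nw = 0.6 F_EXX = 288 MPa.
φR_n = 0.75 × 288 × 1430 × 10⁻³ = 308.9 kN.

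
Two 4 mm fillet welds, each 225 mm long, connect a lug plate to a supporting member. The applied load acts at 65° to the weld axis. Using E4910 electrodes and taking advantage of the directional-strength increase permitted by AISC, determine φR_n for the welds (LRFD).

φR_n ≈ 402 kN

E49XX → F_EXX = 490 MPa.
t_e = 0.707 × 4 = 2.828 mm; A_we = 2.828 × 450 = 1273 mm².
Directional factor: 1.0 + 0.5 sin^1.5(65°) = 1.431.
F_nw = 0.6 × 490 × 1.431 = 420.8 MPa.
φR_n = 0.75 × 420.8 × 1273 × 10⁻³ = 401.7 kN.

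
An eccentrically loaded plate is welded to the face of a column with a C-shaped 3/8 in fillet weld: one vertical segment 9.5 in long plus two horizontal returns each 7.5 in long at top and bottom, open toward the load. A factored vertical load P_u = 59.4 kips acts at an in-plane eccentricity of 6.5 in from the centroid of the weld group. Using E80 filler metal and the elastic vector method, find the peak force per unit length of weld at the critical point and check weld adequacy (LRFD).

f_max ≈ 6.83 kip/in; adequate

E80XX → F_EXX = 80 ksi.
Total weld length L_w = 24.5 in. Treat welds as unit-width lines.
Centroid: x̄ = 2×7.5×3.75 / 24.5 = 2.296 in from the vertical weld.
Polar moment about centroid: J = I_x + I_y = [9.5³/12 + 2×7.5×4.75²] + [9.5×2.296² + 2(7.5³/12 + 7.5×1.454²)] = 562 in³.
Direct shear f_v = P/L_w = 59.4 / 24.5 = 2.424 kip/in (vertical).
Torsion M = P·e = 59.4 × 6.5 = 386.1 kip·in.
Critical point at (x, y) = (5.204, 4.75) from centroid. f_tx = M·y/J = 3.263 kip/in; f_ty = M·x/J = 3.575 kip/in.
Resultant f_max = √[f_tx² + (f_v + f_ty)²] = √[3.263² + (2.424 + 3.575)²] = 6.83 kip/in.
Capacity per unit length: φr_n = 0.75 × 0.6 × 80 × (0.707 × 0.375) = 9.544 kip/in.
6.83 ≤ 9.544 → adequate.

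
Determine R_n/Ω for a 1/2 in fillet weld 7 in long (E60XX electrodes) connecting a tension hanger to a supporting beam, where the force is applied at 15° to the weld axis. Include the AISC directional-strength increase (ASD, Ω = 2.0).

R_n/Ω ≈ 47.5 kip

E60XX → F_EXX = 60 ksi.
t_e = 0.707 × 0.5 = 0.3535 in; A_we = 0.3535 × 7 = 2.474 in².
Directional factor: 1.0 + 0.5 sin^1.5(15°) = 1.066.
F_nw = 0.6 × 60 × 1.066 = 38.37 ksi.
R_n/Ω = (38.37 × 2.474) / 2.0 = 47.47 kip.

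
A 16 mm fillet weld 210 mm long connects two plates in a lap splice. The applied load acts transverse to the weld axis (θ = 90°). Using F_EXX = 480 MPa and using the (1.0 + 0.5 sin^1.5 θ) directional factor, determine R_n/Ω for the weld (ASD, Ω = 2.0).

R_n/Ω ≈ 513 kN

t_e = 0.707 × 16 = 11.31 mm; A_we = 11.31 × 210 = 2376 mm².
Directional factor: 1.0 + 0.5 sin^1.5(90°) = 1.5.
F_nw = 0.6 × 480 × 1.5 = 432 MPa.
R_n/Ω = (432 × 2376) / 2.0 × 10⁻³ = 513.1 kN.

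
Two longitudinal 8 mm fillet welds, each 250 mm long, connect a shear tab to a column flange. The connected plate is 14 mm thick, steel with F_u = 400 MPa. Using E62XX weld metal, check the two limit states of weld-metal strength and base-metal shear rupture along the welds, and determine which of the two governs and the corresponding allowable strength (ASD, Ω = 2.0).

E62XX → F_EXX = 620 MPa.
t_e = 0.707 × 8 = 5.656 mm; L = 500 mm.
Weld metal: R_n/Ω = (1/2.0) × 0.6 × 620 × 5.656 × 500 × 10⁻³ = 526 kN.
Base metal (shear rupture): R_n/Ω = (1/2.0) × 0.6 × 400 × 14 × 500 × 10⁻³ = 840 kN.
Governing: weld metal.

R_n/Ω ≈ 526 kN (weld metal governs)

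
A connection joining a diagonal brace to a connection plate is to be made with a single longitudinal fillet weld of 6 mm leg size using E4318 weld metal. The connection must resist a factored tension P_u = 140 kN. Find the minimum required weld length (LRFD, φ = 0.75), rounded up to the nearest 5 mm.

L = 175 mm

E43XX → F_EXX = 430 MPa.
Throat t_e = 0.707 × 6 = 4.242 mm.
φr_n = 0.75 × 0.6 × 430 × 4.242 × 10⁻³ = 0.8208 kN/mm.
L_req = P_u / φr_n = 140 / 0.8208 = 170.6 mm total.
Round up → use L = 175 mm.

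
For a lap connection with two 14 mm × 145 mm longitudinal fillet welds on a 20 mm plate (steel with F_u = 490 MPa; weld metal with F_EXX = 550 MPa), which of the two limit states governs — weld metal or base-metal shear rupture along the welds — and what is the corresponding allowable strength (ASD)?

R_n/Ω ≈ 474 kN (weld metal governs)

t_e = 0.707 × 14 = 9.898 mm; L = 290 mm.
Weld metal: R_n/Ω = (1/2.0) × 0.6 × 550 × 9.898 × 290 × 10⁻³ = 473.6 kN.
Base metal (shear rupture): R_n/Ω = (1/2.0) × 0.6 × 490 × 20 × 290 × 10⁻³ = 852.6 kN.
Governing: weld metal.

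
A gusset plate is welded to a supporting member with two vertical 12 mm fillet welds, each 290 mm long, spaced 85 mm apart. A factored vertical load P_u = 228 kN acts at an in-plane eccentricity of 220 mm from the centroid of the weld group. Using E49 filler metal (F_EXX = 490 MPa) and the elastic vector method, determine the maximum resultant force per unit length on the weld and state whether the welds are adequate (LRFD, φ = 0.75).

Total weld length L_w = 580 mm. Treat welds as unit-width lines.
Polar moment about centroid: J = 2[d³/12 + d(b/2)²] = 2[290³/12 + 290×42.5²] = 5112000 mm³.
Direct shear f_v = P/L_w = 228×10³ / 580 = 393.1 N/mm (vertical).
Torsion M = P·e = 228×10³ × 220 = 50160000 N·mm.
Critical point at (x, y) = (42.5, 145) from centroid. f_tx = M·y/J = 1423 N/mm; f_ty = M·x/J = 417 N/mm.
Resultant f_max = √[f_tx² + (f_v + f_ty)²] = √[1423² + (393.1 + 417)²] = 1637 N/mm.
Capacity per unit length: φr_n = 0.75 × 0.6 × 490 × (0.707 × 12) = 1871 N/mm.
1637 ≤ 1871 → adequate.

f_max ≈ 1640 N/mm; adequate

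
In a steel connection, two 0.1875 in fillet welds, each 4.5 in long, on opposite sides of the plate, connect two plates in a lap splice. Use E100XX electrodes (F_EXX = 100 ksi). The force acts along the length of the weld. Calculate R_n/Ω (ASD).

R_n/Ω ≈ 35.8 kip

Effective throat t_e = 0.707 × 0.1875 = 0.1326 in.
Total length L = 9 in; A_we = 0.1326 × 9 = 1.193 in².
F_nw = 0.6 F_EXX = 0.6 × 100 = 60 ksi.
R_n = 60 × 1.193 = 71.58 kip; R_n/Ω = 71.58/2.0 = 35.79 kip.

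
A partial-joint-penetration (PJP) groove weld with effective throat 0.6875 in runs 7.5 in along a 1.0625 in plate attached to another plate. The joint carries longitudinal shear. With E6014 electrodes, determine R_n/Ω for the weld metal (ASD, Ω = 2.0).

E60XX → F_EXX = 60 ksi.
Effective throat (given) t_e = 0.6875 in.
A_we = 0.6875 × 7.5 = 5.156 in².
F_nw = 0.6 F_EXX = 36 ksi.
R_n/Ω = (36 × 5.156) / 2.0 = 92.81 kip.

R_n/Ω ≈ 92.8 kip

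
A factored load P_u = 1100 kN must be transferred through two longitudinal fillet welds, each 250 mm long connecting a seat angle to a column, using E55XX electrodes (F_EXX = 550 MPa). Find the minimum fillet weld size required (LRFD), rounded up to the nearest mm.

w = 13 mm

Total weld length L = 500 mm.
Required throat t_e = P_u / (φ × 0.6 F_EXX × L) = 1100 / (0.75 × 0.6 × 550 × 500 × 10⁻³) = 8.889 mm.
Required leg w = t_e / 0.707 = 12.57 mm → use 13 mm.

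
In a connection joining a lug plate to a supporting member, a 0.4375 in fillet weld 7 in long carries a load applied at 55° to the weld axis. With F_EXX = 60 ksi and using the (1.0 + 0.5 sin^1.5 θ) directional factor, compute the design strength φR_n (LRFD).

φR_n ≈ 80.1 kip

t_e = 0.707 × 0.4375 = 0.3093 in; A_we = 0.3093 × 7 = 2.165 in².
Directional factor: 1.0 + 0.5 sin^1.5(55°) = 1.371.
F_nw = 0.6 × 60 × 1.371 = 49.35 ksi.
φR_n = 0.75 × 49.35 × 2.165 = 80.13 kip.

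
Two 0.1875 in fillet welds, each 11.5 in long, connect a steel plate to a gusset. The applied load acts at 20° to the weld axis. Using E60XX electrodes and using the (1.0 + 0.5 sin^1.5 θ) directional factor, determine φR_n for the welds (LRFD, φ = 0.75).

φR_n ≈ 90.6 kip

E60XX → F_EXX = 60 ksi.
t_e = 0.707 × 0.1875 = 0.1326 in; A_we = 0.1326 × 23 = 3.049 in².
Directional factor: 1.0 + 0.5 sin^1.5(20°) = 1.1.
F_nw = 0.6 × 60 × 1.1 = 39.6 ksi.
φR_n = 0.75 × 39.6 × 3.049 = 90.55 kip.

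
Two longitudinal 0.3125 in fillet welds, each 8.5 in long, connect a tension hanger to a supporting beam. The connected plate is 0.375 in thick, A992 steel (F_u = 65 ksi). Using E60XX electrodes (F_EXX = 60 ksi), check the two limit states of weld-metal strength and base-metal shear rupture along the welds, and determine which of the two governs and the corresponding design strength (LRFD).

φR_n ≈ 101 kip (weld metal governs)

t_e = 0.707 × 0.3125 = 0.2209 in; L = 17 in.
Weld metal: φR_n = 0.75 × 0.6 × 60 × 0.2209 × 17 = 101.4 kip.
Base metal (shear rupture): φR_n = 0.75 × 0.6 × 65 × 0.375 × 17 = 186.5 kip.
Governing: weld metal.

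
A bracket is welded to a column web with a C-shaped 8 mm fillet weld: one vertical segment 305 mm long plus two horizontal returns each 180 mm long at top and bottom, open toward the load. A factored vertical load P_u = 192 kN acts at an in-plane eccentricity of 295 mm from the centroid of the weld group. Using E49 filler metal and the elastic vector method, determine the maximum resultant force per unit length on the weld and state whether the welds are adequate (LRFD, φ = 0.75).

E49XX → F_EXX = 490 MPa.
Total weld length L_w = 665 mm. Treat welds as unit-width lines.
Centroid: x̄ = 2×180×90 / 665 = 48.72 mm from the vertical weld.
Polar moment about centroid: J = I_x + I_y = [305³/12 + 2×180×152.5²] + [305×48.72² + 2(180³/12 + 180×41.28²)] = 13050000 mm³.
Direct shear f_v = P/L_w = 192×10³ / 665 = 288.7 N/mm (vertical).
Torsion M = P·e = 192×10³ × 295 = 56640000 N·mm.
Critical point at (x, y) = (131.3, 152.5) from centroid. f_tx = M·y/J = 662.1 N/mm; f_ty = M·x/J = 570 N/mm.
Resultant f_max = √[f_tx² + (f_v + f_ty)²] = √[662.1² + (288.7 + 570)²] = 1084 N/mm.
Capacity per unit length: φr_n = 0.75 × 0.6 × 490 × (0.707 × 8) = 1247 N/mm.
1084 ≤ 1247 → adequate.

f_max ≈ 1080 N/mm; adequate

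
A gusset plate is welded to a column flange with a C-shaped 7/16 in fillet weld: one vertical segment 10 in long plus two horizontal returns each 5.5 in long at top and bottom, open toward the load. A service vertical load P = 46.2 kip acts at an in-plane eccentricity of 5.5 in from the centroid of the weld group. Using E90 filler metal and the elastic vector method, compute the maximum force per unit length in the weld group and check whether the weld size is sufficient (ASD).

E90XX → F_EXX = 90 ksi.
Total weld length L_w = 21 in. Treat welds as unit-width lines.
Centroid: x̄ = 2×5.5×2.75 / 21 = 1.44 in from the vertical weld.
Polar moment about centroid: J = I_x + I_y = [10³/12 + 2×5.5×5²] + [10×1.44² + 2(5.5³/12 + 5.5×1.31²)] = 425.7 in³.
Direct shear f_v = P/L_w = 46.2 / 21 = 2.2 kip/in (vertical).
Torsion M = P·e = 46.2 × 5.5 = 254.1 kip·in.
Critical point at (x, y) = (4.06, 5) from centroid. f_tx = M·y/J = 2.985 kip/in; f_ty = M·x/J = 2.423 kip/in.
Resultant f_max = √[f_tx² + (f_v + f_ty)²] = √[2.985² + (2.2 + 2.423)²] = 5.503 kip/in.
Capacity per unit length: r_n/Ω = (1/2.0) × 0.6 × 90 × (0.707 × 0.4375) = 8.351 kip/in.
5.503 ≤ 8.351 → adequate.

f_max ≈ 5.5 kip/in; adequate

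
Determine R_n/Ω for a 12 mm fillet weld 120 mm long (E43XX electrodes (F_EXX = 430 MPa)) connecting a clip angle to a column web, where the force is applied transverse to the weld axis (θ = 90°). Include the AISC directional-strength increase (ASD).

t_e = 0.707 × 12 = 8.484 mm; A_we = 8.484 × 120 = 1018 mm².
Directional factor: 1.0 + 0.5 sin^1.5(90°) = 1.5.
F_nw = 0.6 × 430 × 1.5 = 387 MPa.
R_n/Ω = (387 × 1018) / 2.0 × 10⁻³ = 197 kN.

R_n/Ω ≈ 197 kN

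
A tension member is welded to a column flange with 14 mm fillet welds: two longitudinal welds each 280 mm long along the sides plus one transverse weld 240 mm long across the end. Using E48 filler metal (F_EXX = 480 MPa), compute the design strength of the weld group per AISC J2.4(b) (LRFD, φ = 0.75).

φR_n ≈ 1790 kN

t_e = 0.707 × 14 = 9.898 mm.
R_nwl = 0.6 × 480 × 9.898 × 560 × 10⁻³ = 1596 kN (longitudinal, 2 welds).
R_nwt = 0.6 × 480 × 9.898 × 240 × 10⁻³ = 684.1 kN (transverse, base value).
(i) R_nwl + R_nwt = 2280 kN; (ii) 0.85 R_nwl + 1.5 R_nwt = 2383 kN.
R_n = max = 2383 kN [governs: (ii)]; φR_n = 1787 kN.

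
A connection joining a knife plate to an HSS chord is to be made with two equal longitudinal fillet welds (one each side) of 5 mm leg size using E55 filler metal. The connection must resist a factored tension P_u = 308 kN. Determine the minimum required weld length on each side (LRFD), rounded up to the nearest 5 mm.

E55XX → F_EXX = 550 MPa.
Throat t_e = 0.707 × 5 = 3.535 mm.
φr_n = 0.75 × 0.6 × 550 × 3.535 × 10⁻³ = 0.8749 kN/mm.
L_req = P_u / φr_n = 308 / 0.8749 = 352 mm total.
Per side: 352 / 2 = 176 mm.
Round up → use L = 180 mm on each side.

L = 180 mm on each side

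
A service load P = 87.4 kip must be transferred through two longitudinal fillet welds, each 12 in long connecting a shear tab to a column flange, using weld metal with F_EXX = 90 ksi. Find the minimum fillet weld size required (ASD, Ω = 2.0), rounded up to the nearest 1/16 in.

Total weld length L = 24 in.
Required throat t_e = P × Ω / (0.6 F_EXX × L) = 87.4 × 2.0 / (0.6 × 90 × 24) = 0.1349 in.
Required leg w = t_e / 0.707 = 0.1908 in → use 1/4 in.

w = 1/4 in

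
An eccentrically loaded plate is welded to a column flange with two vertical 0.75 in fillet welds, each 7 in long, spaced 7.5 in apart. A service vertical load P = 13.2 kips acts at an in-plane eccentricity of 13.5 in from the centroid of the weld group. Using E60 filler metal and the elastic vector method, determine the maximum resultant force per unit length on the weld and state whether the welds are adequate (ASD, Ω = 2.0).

E60XX → F_EXX = 60 ksi.
Total weld length L_w = 14 in. Treat welds as unit-width lines.
Polar moment about centroid: J = 2[d³/12 + d(b/2)²] = 2[7³/12 + 7×3.75²] = 254 in³.
Direct shear f_v = P/L_w = 13.2 / 14 = 0.9429 kip/in (vertical).
Torsion M = P·e = 13.2 × 13.5 = 178.2 kip·in.
Critical point at (x, y) = (3.75, 3.5) from centroid. f_tx = M·y/J = 2.455 kip/in; f_ty = M·x/J = 2.63 kip/in.
Resultant f_max = √[f_tx² + (f_v + f_ty)²] = √[2.455² + (0.9429 + 2.63)²] = 4.335 kip/in.
Capacity per unit length: r_n/Ω = (1/2.0) × 0.6 × 60 × (0.707 × 0.75) = 9.544 kip/in.
4.335 ≤ 9.544 → adequate.

f_max ≈ 4.34 kip/in; adequate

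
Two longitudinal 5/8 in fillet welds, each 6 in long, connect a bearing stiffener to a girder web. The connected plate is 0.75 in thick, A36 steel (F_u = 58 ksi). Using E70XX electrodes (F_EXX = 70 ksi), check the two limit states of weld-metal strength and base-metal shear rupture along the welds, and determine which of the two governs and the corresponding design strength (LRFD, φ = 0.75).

t_e = 0.707 × 0.625 = 0.4419 in; L = 12 in.
Weld metal: φR_n = 0.75 × 0.6 × 70 × 0.4419 × 12 = 167 kips.
Base metal (shear rupture): φR_n = 0.75 × 0.6 × 58 × 0.75 × 12 = 234.9 kips.
Governing: weld metal.

φR_n ≈ 167 kips (weld metal governs)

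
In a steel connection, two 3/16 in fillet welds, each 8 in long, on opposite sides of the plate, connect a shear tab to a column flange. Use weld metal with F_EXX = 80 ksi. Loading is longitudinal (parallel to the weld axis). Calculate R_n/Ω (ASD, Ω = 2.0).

Effective throat t_e = 0.707 × 0.1875 = 0.1326 in.
Total length L = 16 in; A_we = 0.1326 × 16 = 2.121 in².
F_nw = 0.6 F_EXX = 0.6 × 80 = 48 ksi.
R_n = 48 × 2.121 = 101.8 kip; R_n/Ω = 101.8/2.0 = 50.9 kip.

R_n/Ω ≈ 50.9 kip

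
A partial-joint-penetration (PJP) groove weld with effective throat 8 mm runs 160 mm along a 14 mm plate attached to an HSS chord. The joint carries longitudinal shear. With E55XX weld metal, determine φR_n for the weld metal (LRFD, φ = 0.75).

E55XX → F_EXX = 550 MPa.
Effective throat (given) t_e = 8 mm.
A_we = 8 × 160 = 1280 mm².
F_nw = 0.6 F_EXX = 330 MPa.
φR_n = 0.75 × 330 × 1280 × 10⁻³ = 316.8 kN.

φR_n ≈ 317 kN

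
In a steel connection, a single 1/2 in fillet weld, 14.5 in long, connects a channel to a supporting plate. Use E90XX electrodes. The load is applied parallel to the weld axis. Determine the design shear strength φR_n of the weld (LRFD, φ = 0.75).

E90XX → F_EXX = 90 ksi.
Effective throat t_e = 0.707 × 0.5 = 0.3535 in.
Total length L = 14.5 in; A_we = 0.3535 × 14.5 = 5.126 in².
F_nw = 0.6 F_EXX = 0.6 × 90 = 54 ksi.
φR_n = 0.75 × 54 × 5.126 = 207.6 kip.

φR_n ≈ 208 kip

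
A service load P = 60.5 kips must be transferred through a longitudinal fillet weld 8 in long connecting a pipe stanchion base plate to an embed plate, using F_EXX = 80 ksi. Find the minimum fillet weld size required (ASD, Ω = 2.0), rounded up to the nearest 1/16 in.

w = 1/2 in

Total weld length L = 8 in.
Required throat t_e = P × Ω / (0.6 F_EXX × L) = 60.5 × 2.0 / (0.6 × 80 × 8) = 0.3151 in.
Required leg w = t_e / 0.707 = 0.4457 in → use 1/2 in.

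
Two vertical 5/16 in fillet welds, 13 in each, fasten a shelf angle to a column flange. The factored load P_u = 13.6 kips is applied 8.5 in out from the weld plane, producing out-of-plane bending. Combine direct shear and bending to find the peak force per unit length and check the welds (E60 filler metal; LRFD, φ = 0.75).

E60XX → F_EXX = 60 ksi.
L_w = 2 × 13 = 26 in; section modulus (unit throat) S = 2 × L²/6 = 56.33 in².
Direct shear f_v = P/L_w = 13.6/26 = 0.5231 kip/in.
Moment M = P × e = 13.6 × 8.5 = 115.6 kip·in; bending f_b = M/S = 2.052 kip/in.
f_max = √(f_v² + f_b²) = √(0.5231² + 2.052²) = 2.118 kip/in.
φr_n = 0.75 × 0.6 × 60 × (0.707 × 0.3125) = 5.965 kip/in → adequate.

f_max ≈ 2.12 kip/in; adequate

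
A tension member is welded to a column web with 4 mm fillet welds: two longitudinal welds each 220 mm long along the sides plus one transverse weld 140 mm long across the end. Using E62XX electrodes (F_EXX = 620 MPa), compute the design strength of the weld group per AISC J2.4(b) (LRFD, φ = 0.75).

t_e = 0.707 × 4 = 2.828 mm.
R_nwl = 0.6 × 620 × 2.828 × 440 × 10⁻³ = 462.9 kN (longitudinal, 2 welds).
R_nwt = 0.6 × 620 × 2.828 × 140 × 10⁻³ = 147.3 kN (transverse, base value).
(i) R_nwl + R_nwt = 610.2 kN; (ii) 0.85 R_nwl + 1.5 R_nwt = 614.4 kN.
R_n = max = 614.4 kN [governs: (ii)]; φR_n = 460.8 kN.

φR_n ≈ 461 kN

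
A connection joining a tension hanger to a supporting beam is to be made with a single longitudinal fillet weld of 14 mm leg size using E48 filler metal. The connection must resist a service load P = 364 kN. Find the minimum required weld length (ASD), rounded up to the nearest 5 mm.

E48XX → F_EXX = 480 MPa.
Throat t_e = 0.707 × 14 = 9.898 mm.
r_n/Ω = (0.6 × 480 × 9.898) / 2.0 = 1425 N/mm = 1.425 kN/mm.
L_req = P / (r_n/Ω) = 364 / 1.425 = 255.4 mm total.
Round up → use L = 260 mm.

L = 260 mm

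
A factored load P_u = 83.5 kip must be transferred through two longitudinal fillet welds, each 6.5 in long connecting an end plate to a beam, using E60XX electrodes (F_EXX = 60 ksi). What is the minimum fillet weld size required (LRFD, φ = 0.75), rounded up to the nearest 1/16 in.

Total weld length L = 13 in.
Required throat t_e = P_u / (φ × 0.6 F_EXX × L) = 83.5 / (0.75 × 0.6 × 60 × 13) = 0.2379 in.
Required leg w = t_e / 0.707 = 0.3365 in → use 3/8 in.

w = 3/8 in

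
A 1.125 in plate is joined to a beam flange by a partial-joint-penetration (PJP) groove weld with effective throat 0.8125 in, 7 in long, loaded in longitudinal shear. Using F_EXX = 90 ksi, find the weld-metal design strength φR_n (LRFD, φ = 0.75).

φR_n ≈ 230 kip

Effective throat (given) t_e = 0.8125 in.
A_we = 0.8125 × 7 = 5.688 in².
F_nw = 0.6 F_EXX = 54 ksi.
φR_n = 0.75 × 54 × 5.688 = 230.3 kip.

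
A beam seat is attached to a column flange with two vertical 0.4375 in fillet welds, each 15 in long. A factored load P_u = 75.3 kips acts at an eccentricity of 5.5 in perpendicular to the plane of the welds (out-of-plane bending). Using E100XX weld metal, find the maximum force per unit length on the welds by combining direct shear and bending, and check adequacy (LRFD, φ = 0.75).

f_max ≈ 6.07 kip/in; adequate

E100XX → F_EXX = 100 ksi.
L_w = 2 × 15 = 30 in; section modulus (unit throat) S = 2 × L²/6 = 75 in².
Direct shear f_v = P/L_w = 75.3/30 = 2.51 kip/in.
Moment M = P × e = 75.3 × 5.5 = 414.15 kip·in; bending f_b = M/S = 5.522 kip/in.
f_max = √(f_v² + f_b²) = √(2.51² + 5.522²) = 6.066 kip/in.
φr_n = 0.75 × 0.6 × 100 × (0.707 × 0.4375) = 13.92 kip/in → adequate.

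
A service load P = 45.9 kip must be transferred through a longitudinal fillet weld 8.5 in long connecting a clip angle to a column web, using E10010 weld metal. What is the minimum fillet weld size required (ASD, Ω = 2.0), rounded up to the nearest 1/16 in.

E100XX → F_EXX = 100 ksi.
Total weld length L = 8.5 in.
Required throat t_e = P × Ω / (0.6 F_EXX × L) = 45.9 × 2.0 / (0.6 × 100 × 8.5) = 0.18 in.
Required leg w = t_e / 0.707 = 0.2546 in → use 5/16 in.

w = 5/16 in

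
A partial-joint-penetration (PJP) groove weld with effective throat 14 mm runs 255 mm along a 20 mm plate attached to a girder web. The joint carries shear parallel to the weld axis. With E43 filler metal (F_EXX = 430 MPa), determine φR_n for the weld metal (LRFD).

Effective throat (given) t_e = 14 mm.
A_we = 14 × 255 = 3570 mm².
F_nw = 0.6 F_EXX = 258 MPa.
φR_n = 0.75 × 258 × 3570 × 10⁻³ = 690.8 kN.

φR_n ≈ 691 kN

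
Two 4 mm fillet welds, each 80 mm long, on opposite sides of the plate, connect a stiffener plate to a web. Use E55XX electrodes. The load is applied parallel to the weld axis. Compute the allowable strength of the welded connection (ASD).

E55XX → F_EXX = 550 MPa.
Effective throat t_e = 0.707 × 4 = 2.828 mm.
Total length L = 160 mm; A_we = 2.828 × 160 = 452.5 mm².
F_nw = 0.6 F_EXX = 0.6 × 550 = 330 MPa.
R_n = 330 × 452.5 × 10⁻³ = 149.3 kN; R_n/Ω = 149.3/2.0 = 74.66 kN.

R_n/Ω ≈ 74.7 kN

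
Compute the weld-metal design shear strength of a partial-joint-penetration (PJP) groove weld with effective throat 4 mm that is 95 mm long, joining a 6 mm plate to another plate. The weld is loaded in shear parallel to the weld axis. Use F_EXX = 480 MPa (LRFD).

Effective throat (given) t_e = 4 mm.
A_we = 4 × 95 = 380 mm².
F_nw = 0.6 F_EXX = 288 MPa.
φR_n = 0.75 × 288 × 380 × 10⁻³ = 82.08 kN.

φR_n ≈ 82.1 kN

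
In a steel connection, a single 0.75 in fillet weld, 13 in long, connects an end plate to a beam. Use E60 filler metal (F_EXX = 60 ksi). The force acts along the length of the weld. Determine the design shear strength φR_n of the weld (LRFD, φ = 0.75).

Effective throat t_e = 0.707 × 0.75 = 0.5302 in.
Total length L = 13 in; A_we = 0.5302 × 13 = 6.893 in².
F_nw = 0.6 F_EXX = 0.6 × 60 = 36 ksi.
φR_n = 0.75 × 36 × 6.893 = 186.1 kips.

φR_n ≈ 186 kips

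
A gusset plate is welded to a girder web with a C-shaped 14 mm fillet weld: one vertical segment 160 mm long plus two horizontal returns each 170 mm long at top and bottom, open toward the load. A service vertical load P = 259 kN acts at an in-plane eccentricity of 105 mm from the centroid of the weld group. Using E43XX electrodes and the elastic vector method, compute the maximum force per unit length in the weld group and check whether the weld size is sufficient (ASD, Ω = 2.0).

E43XX → F_EXX = 430 MPa.
Total weld length L_w = 500 mm. Treat welds as unit-width lines.
Centroid: x̄ = 2×170×85 / 500 = 57.8 mm from the vertical weld.
Polar moment about centroid: J = I_x + I_y = [160³/12 + 2×170×80²] + [160×57.8² + 2(170³/12 + 170×27.2²)] = 4122000 mm³.
Direct shear f_v = P/L_w = 259×10³ / 500 = 518 N/mm (vertical).
Torsion M = P·e = 259×10³ × 105 = 27195000 N·mm.
Critical point at (x, y) = (112.2, 80) from centroid. f_tx = M·y/J = 527.8 N/mm; f_ty = M·x/J = 740.2 N/mm.
Resultant f_max = √[f_tx² + (f_v + f_ty)²] = √[527.8² + (518 + 740.2)²] = 1364 N/mm.
Capacity per unit length: r_n/Ω = (1/2.0) × 0.6 × 430 × (0.707 × 14) = 1277 N/mm.
1364 > 1277 → NOT adequate.

f_max ≈ 1360 N/mm; NOT adequate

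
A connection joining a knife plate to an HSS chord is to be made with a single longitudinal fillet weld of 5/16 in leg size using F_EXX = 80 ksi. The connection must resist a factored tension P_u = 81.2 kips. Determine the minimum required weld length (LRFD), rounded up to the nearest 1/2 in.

L = 10.5 in

Throat t_e = 0.707 × 0.3125 = 0.2209 in.
φr_n = 0.75 × 0.6 × 80 × 0.2209 = 7.954 kips/in.
L_req = P_u / φr_n = 81.2 / 7.954 = 10.21 in total.
Round up → use L = 10.5 in.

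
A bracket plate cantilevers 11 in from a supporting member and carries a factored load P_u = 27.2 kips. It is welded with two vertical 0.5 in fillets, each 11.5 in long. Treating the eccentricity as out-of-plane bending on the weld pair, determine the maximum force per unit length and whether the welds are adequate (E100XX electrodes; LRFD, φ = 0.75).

f_max ≈ 6.89 kip/in; adequate

E100XX → F_EXX = 100 ksi.
L_w = 2 × 11.5 = 23 in; section modulus (unit throat) S = 2 × L²/6 = 44.08 in².
Direct shear f_v = P/L_w = 27.2/23 = 1.183 kip/in.
Moment M = P × e = 27.2 × 11 = 299.2 kip·in; bending f_b = M/S = 6.787 kip/in.
f_max = √(f_v² + f_b²) = √(1.183² + 6.787²) = 6.889 kip/in.
φr_n = 0.75 × 0.6 × 100 × (0.707 × 0.5) = 15.91 kip/in → adequate.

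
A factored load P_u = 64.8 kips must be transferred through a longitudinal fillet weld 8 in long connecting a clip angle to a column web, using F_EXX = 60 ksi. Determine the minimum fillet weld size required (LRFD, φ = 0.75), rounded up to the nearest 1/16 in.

w = 7/16 in

Total weld length L = 8 in.
Required throat t_e = P_u / (φ × 0.6 F_EXX × L) = 64.8 / (0.75 × 0.6 × 60 × 8) = 0.3 in.
Required leg w = t_e / 0.707 = 0.4243 in → use 7/16 in.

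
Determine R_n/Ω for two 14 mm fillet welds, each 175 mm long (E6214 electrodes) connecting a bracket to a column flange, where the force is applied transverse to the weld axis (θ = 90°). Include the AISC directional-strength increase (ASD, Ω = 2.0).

R_n/Ω ≈ 967 kN

E62XX → F_EXX = 620 MPa.
t_e = 0.707 × 14 = 9.898 mm; A_we = 9.898 × 350 = 3464 mm².
Directional factor: 1.0 + 0.5 sin^1.5(90°) = 1.5.
F_nw = 0.6 × 620 × 1.5 = 558 MPa.
R_n/Ω = (558 × 3464) / 2.0 × 10⁻³ = 966.5 kN.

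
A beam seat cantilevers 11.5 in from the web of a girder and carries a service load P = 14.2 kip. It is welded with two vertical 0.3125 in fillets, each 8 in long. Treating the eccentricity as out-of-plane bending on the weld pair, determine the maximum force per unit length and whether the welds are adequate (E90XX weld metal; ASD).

f_max ≈ 7.71 kip/in; NOT adequate

E90XX → F_EXX = 90 ksi.
L_w = 2 × 8 = 16 in; section modulus (unit throat) S = 2 × L²/6 = 21.33 in².
Direct shear f_v = P/L_w = 14.2/16 = 0.8875 kip/in.
Moment M = P × e = 14.2 × 11.5 = 163.3 kip·in; bending f_b = M/S = 7.655 kip/in.
f_max = √(f_v² + f_b²) = √(0.8875² + 7.655²) = 7.706 kip/in.
r_n/Ω = (1/2.0) × 0.6 × 90 × (0.707 × 0.3125) = 5.965 kip/in → NOT adequate.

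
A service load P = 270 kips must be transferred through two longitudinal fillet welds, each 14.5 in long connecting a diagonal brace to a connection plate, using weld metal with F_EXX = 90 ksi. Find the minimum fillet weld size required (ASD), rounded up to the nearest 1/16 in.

Total weld length L = 29 in.
Required throat t_e = P × Ω / (0.6 F_EXX × L) = 270 × 2.0 / (0.6 × 90 × 29) = 0.3448 in.
Required leg w = t_e / 0.707 = 0.4877 in → use 1/2 in.

w = 1/2 in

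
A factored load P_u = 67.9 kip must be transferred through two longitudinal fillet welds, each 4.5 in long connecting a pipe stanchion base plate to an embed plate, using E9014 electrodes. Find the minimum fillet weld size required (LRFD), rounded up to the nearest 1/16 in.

E90XX → F_EXX = 90 ksi.
Total weld length L = 9 in.
Required throat t_e = P_u / (φ × 0.6 F_EXX × L) = 67.9 / (0.75 × 0.6 × 90 × 9) = 0.1863 in.
Required leg w = t_e / 0.707 = 0.2635 in → use 5/16 in.

w = 5/16 in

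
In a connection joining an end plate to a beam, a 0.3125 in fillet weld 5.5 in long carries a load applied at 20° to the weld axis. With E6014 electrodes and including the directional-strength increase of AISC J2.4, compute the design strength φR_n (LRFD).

φR_n ≈ 36.1 kips

E60XX → F_EXX = 60 ksi.
t_e = 0.707 × 0.3125 = 0.2209 in; A_we = 0.2209 × 5.5 = 1.215 in².
Directional factor: 1.0 + 0.5 sin^1.5(20°) = 1.1.
F_nw = 0.6 × 60 × 1.1 = 39.6 ksi.
φR_n = 0.75 × 39.6 × 1.215 = 36.09 kips.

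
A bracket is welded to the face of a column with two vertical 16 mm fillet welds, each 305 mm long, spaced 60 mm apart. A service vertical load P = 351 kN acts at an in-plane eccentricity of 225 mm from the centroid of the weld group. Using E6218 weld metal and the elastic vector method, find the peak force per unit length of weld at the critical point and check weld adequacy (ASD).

f_max ≈ 2500 N/mm; NOT adequate

E62XX → F_EXX = 620 MPa.
Total weld length L_w = 610 mm. Treat welds as unit-width lines.
Polar moment about centroid: J = 2[d³/12 + d(b/2)²] = 2[305³/12 + 305×30²] = 5278000 mm³.
Direct shear f_v = P/L_w = 351×10³ / 610 = 575.4 N/mm (vertical).
Torsion M = P·e = 351×10³ × 225 = 78975000 N·mm.
Critical point at (x, y) = (30, 152.5) from centroid. f_tx = M·y/J = 2282 N/mm; f_ty = M·x/J = 448.9 N/mm.
Resultant f_max = √[f_tx² + (f_v + f_ty)²] = √[2282² + (575.4 + 448.9)²] = 2501 N/mm.
Capacity per unit length: r_n/Ω = (1/2.0) × 0.6 × 620 × (0.707 × 16) = 2104 N/mm.
2501 > 2104 → NOT adequate.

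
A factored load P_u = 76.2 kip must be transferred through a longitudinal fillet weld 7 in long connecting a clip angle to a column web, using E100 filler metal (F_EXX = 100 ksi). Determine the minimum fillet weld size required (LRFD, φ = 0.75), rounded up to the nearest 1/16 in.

w = 3/8 in

Total weld length L = 7 in.
Required throat t_e = P_u / (φ × 0.6 F_EXX × L) = 76.2 / (0.75 × 0.6 × 100 × 7) = 0.2419 in.
Required leg w = t_e / 0.707 = 0.3422 in → use 3/8 in.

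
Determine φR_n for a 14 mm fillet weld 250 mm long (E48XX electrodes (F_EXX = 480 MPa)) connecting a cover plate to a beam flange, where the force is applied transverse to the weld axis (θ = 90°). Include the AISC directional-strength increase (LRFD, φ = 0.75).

φR_n ≈ 802 kN

t_e = 0.707 × 14 = 9.898 mm; A_we = 9.898 × 250 = 2474 mm².
Directional factor: 1.0 + 0.5 sin^1.5(90°) = 1.5.
F_nw = 0.6 × 480 × 1.5 = 432 MPa.
φR_n = 0.75 × 432 × 2474 × 10⁻³ = 801.7 kN.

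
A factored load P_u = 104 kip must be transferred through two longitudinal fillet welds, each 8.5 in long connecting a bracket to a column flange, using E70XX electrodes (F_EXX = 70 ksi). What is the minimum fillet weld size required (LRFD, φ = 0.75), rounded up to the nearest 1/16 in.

Total weld length L = 17 in.
Required throat t_e = P_u / (φ × 0.6 F_EXX × L) = 104 / (0.75 × 0.6 × 70 × 17) = 0.1942 in.
Required leg w = t_e / 0.707 = 0.2747 in → use 5/16 in.

w = 5/16 in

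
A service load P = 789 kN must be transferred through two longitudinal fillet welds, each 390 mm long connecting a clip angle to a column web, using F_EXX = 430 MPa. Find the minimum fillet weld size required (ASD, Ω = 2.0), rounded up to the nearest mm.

Total weld length L = 780 mm.
Required throat t_e = P × Ω / (0.6 F_EXX × L) = 789 × 2.0 / (0.6 × 430 × 780 × 10⁻³) = 7.841 mm.
Required leg w = t_e / 0.707 = 11.09 mm → use 12 mm.

w = 12 mm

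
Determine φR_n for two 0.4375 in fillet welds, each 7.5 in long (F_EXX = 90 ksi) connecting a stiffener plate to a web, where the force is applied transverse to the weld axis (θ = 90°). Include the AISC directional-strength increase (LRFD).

t_e = 0.707 × 0.4375 = 0.3093 in; A_we = 0.3093 × 15 = 4.64 in².
Directional factor: 1.0 + 0.5 sin^1.5(90°) = 1.5.
F_nw = 0.6 × 90 × 1.5 = 81 ksi.
φR_n = 0.75 × 81 × 4.64 = 281.9 kip.

φR_n ≈ 282 kip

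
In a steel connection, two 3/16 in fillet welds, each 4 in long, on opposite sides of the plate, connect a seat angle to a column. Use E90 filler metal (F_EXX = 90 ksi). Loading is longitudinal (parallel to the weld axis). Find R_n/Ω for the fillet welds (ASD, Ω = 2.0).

R_n/Ω ≈ 28.6 kips

Effective throat t_e = 0.707 × 0.1875 = 0.1326 in.
Total length L = 8 in; A_we = 0.1326 × 8 = 1.06 in².
F_nw = 0.6 F_EXX = 0.6 × 90 = 54 ksi.
R_n = 54 × 1.06 = 57.27 kips; R_n/Ω = 57.27/2.0 = 28.63 kips.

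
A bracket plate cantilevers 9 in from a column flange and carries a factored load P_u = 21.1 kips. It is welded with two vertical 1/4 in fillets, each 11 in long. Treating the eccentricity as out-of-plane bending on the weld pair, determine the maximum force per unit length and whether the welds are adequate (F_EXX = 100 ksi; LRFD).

L_w = 2 × 11 = 22 in; section modulus (unit throat) S = 2 × L²/6 = 40.33 in².
Direct shear f_v = P/L_w = 21.1/22 = 0.9591 kip/in.
Moment M = P × e = 21.1 × 9 = 189.9 kip·in; bending f_b = M/S = 4.708 kip/in.
f_max = √(f_v² + f_b²) = √(0.9591² + 4.708²) = 4.805 kip/in.
φr_n = 0.75 × 0.6 × 100 × (0.707 × 0.25) = 7.954 kip/in → adequate.

f_max ≈ 4.8 kip/in; adequate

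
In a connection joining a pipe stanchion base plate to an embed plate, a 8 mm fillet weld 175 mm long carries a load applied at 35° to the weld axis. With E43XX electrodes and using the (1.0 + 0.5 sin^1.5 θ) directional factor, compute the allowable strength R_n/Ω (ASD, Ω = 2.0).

E43XX → F_EXX = 430 MPa.
t_e = 0.707 × 8 = 5.656 mm; A_we = 5.656 × 175 = 989.8 mm².
Directional factor: 1.0 + 0.5 sin^1.5(35°) = 1.217.
F_nw = 0.6 × 430 × 1.217 = 314 MPa.
R_n/Ω = (314 × 989.8) / 2.0 × 10⁻³ = 155.4 kN.

R_n/Ω ≈ 155 kN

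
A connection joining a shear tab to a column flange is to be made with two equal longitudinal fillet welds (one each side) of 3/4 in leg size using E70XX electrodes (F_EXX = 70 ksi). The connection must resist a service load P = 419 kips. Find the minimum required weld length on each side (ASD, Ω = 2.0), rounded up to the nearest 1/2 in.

L = 19 in on each side

Throat t_e = 0.707 × 0.75 = 0.5302 in.
r_n/Ω = (0.6 × 70 × 0.5302) / 2.0 = 11.14 kip/in.
L_req = P / (r_n/Ω) = 419 / 11.14 = 37.63 in total.
Per side: 37.63 / 2 = 18.81 in.
Round up → use L = 19 in on each side.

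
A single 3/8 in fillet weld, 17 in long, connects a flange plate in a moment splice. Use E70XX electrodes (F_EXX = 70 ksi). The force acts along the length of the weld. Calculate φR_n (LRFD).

Effective throat t_e = 0.707 × 0.375 = 0.2651 in.
Total length L = 17 in; A_we = 0.2651 × 17 = 4.507 in².
F_nw = 0.6 F_EXX = 0.6 × 70 = 42 ksi.
φR_n = 0.75 × 42 × 4.507 = 142 kips.

φR_n ≈ 142 kips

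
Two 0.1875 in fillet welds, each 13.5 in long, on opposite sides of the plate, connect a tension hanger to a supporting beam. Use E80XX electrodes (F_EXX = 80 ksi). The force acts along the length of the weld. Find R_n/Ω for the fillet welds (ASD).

Effective throat t_e = 0.707 × 0.1875 = 0.1326 in.
Total length L = 27 in; A_we = 0.1326 × 27 = 3.579 in².
F_nw = 0.6 F_EXX = 0.6 × 80 = 48 ksi.
R_n = 48 × 3.579 = 171.8 kip; R_n/Ω = 171.8/2.0 = 85.9 kip.

R_n/Ω ≈ 85.9 kip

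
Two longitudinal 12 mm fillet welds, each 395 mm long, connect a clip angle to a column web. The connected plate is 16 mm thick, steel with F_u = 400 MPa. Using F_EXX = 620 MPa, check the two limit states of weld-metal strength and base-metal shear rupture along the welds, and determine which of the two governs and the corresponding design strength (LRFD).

t_e = 0.707 × 12 = 8.484 mm; L = 790 mm.
Weld metal: φR_n = 0.75 × 0.6 × 620 × 8.484 × 790 × 10⁻³ = 1870 kN.
Base metal (shear rupture): φR_n = 0.75 × 0.6 × 400 × 16 × 790 × 10⁻³ = 2275 kN.
Governing: weld metal.

φR_n ≈ 1870 kN (weld metal governs)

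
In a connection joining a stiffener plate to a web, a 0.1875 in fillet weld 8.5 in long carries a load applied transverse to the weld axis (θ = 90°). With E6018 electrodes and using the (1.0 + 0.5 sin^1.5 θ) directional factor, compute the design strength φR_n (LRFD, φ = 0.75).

E60XX → F_EXX = 60 ksi.
t_e = 0.707 × 0.1875 = 0.1326 in; A_we = 0.1326 × 8.5 = 1.127 in².
Directional factor: 1.0 + 0.5 sin^1.5(90°) = 1.5.
F_nw = 0.6 × 60 × 1.5 = 54 ksi.
φR_n = 0.75 × 54 × 1.127 = 45.63 kip.

φR_n ≈ 45.6 kip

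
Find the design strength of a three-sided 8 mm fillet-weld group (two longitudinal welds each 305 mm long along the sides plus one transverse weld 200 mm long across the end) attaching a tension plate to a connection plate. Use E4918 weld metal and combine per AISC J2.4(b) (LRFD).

E49XX → F_EXX = 490 MPa.
t_e = 0.707 × 8 = 5.656 mm.
R_nwl = 0.6 × 490 × 5.656 × 610 × 10⁻³ = 1014 kN (longitudinal, 2 welds).
R_nwt = 0.6 × 490 × 5.656 × 200 × 10⁻³ = 332.6 kN (transverse, base value).
(i) R_nwl + R_nwt = 1347 kN; (ii) 0.85 R_nwl + 1.5 R_nwt = 1361 kN.
R_n = max = 1361 kN [governs: (ii)]; φR_n = 1021 kN.

φR_n ≈ 1020 kN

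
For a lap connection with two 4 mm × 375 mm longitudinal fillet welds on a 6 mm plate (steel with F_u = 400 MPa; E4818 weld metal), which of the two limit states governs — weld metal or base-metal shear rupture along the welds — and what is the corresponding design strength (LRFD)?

φR_n ≈ 458 kN (weld metal governs)

E48XX → F_EXX = 480 MPa.
t_e = 0.707 × 4 = 2.828 mm; L = 750 mm.
Weld metal: φR_n = 0.75 × 0.6 × 480 × 2.828 × 750 × 10⁻³ = 458.1 kN.
Base metal (shear rupture): φR_n = 0.75 × 0.6 × 400 × 6 × 750 × 10⁻³ = 810 kN.
Governing: weld metal.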